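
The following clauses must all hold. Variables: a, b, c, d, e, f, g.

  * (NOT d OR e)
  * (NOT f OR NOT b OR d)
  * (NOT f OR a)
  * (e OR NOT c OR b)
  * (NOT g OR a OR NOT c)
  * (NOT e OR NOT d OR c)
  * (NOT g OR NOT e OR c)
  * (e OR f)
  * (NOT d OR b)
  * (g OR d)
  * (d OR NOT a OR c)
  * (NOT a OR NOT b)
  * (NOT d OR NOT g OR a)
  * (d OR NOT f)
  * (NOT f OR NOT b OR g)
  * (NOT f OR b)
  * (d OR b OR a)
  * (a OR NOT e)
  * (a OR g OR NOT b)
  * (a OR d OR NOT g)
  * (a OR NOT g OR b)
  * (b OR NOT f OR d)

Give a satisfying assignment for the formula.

a = True, b = False, c = True, d = False, e = True, f = False, g = True

Set a = True and propagate.
  then b is forced to False.
  then d is forced to False.
  then g is forced to True.
  then c is forced to True.
  then e is forced to True.
  then f is forced to False.
Every clause has at least one true literal under this assignment.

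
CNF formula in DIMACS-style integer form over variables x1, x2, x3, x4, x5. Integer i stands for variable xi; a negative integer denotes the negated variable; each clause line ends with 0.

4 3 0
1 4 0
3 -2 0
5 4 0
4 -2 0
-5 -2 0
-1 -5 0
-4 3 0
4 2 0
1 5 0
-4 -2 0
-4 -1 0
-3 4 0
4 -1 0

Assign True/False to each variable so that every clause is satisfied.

Try x1 = False.
  then x4 is forced to True.
  then x3 is forced to True.
  then x5 is forced to True.
  then x2 is forced to False.

x1=False  x2=False  x3=True  x4=True  x5=True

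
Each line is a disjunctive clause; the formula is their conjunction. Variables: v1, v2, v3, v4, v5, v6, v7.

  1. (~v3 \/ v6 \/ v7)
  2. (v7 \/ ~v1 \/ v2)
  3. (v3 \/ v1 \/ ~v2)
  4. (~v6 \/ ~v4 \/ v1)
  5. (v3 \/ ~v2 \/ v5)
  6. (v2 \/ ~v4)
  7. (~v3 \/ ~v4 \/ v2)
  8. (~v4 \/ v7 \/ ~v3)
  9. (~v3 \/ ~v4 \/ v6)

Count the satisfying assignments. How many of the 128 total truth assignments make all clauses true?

Case analysis on v3 and v2:
  v3=1, v2=1: v5 free; 7 ways for (v1,v4,v6,v7) × 2^1 = 14.
  v3=1, v2=0: v5 free; 5 ways for (v1,v4,v6,v7) × 2^1 = 10.
  v3=0, v2=1: forces v1=1; v5=1; v4, v6, v7 free → 2^3 = 8.
  v3=0, v2=0: v5, v6 free; 3 ways for (v1,v4,v7) × 2^2 = 12.
Total: 14 + 10 + 8 + 12 = 44.

44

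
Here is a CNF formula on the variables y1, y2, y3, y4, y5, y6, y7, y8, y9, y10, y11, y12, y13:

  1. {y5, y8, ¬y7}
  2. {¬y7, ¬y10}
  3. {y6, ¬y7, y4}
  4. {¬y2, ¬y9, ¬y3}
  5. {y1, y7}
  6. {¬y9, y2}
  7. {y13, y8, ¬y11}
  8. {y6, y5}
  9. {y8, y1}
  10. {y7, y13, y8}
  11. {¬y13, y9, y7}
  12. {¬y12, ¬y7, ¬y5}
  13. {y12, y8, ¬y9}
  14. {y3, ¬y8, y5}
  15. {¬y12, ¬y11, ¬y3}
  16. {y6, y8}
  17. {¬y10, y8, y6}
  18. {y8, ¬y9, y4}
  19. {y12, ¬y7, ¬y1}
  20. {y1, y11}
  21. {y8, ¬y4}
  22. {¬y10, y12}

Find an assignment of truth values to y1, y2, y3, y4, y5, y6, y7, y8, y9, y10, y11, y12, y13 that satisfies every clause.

Pure literal: y6 appears only positively; assign y6 = True.
Set y1 = True and propagate.
The remaining clauses are satisfied by y2 = False, y3 = False, y4 = False, y5 = True, y7 = False, y8 = True, y9 = False, y10 = True, y11 = False, y12 = True, y13 = False.
Every clause has at least one true literal under this assignment.

y1 = True, y2 = False, y3 = False, y4 = False, y5 = True, y6 = True, y7 = False, y8 = True, y9 = False, y10 = True, y11 = False, y12 = True, y13 = False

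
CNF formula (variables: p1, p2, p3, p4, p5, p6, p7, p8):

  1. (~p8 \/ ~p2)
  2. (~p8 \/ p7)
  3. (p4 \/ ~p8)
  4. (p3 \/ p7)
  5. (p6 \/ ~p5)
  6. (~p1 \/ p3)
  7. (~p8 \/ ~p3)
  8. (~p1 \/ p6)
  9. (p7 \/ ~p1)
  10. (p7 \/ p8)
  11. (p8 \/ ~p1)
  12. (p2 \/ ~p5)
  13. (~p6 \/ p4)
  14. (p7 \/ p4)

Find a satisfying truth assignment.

p1=F, p2=F, p3=F, p4=T, p5=F, p6=F, p7=T, p8=T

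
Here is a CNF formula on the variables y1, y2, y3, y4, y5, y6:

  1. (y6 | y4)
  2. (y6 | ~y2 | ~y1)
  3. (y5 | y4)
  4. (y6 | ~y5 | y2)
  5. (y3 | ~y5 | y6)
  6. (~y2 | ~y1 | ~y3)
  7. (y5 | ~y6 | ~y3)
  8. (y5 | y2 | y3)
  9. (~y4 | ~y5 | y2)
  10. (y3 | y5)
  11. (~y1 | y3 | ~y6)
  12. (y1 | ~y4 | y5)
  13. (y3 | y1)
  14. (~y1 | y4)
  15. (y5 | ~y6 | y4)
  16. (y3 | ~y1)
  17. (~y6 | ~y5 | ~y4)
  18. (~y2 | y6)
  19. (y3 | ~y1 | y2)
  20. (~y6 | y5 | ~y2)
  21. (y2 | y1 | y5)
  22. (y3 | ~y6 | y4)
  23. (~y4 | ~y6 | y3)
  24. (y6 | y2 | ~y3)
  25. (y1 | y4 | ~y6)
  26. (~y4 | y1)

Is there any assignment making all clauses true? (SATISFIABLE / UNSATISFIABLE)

UNSATISFIABLE

y6 = True:
  y1 = True:
    propagation gives y3=True, y2=False, y5=True, y4=False; an empty clause results — contradiction.
  y1 = False:
    propagation gives y3=True, y5=True, y4=False; an empty clause results — contradiction.
y6 = False:
  propagation gives y4=True, y2=False, y5=False, y3=True; an empty clause results — contradiction.
Every branch closes, so no satisfying assignment exists.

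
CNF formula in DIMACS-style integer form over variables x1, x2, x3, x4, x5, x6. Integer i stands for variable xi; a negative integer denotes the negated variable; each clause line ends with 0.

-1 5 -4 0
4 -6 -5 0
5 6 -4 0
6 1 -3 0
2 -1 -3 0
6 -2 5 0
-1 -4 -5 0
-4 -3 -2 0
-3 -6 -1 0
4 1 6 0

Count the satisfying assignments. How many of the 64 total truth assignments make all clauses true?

Case analysis on x1 and x4:
  x1=T, x4=T: a clause becomes empty — 0.
  x1=T, x4=F: 6 of the 16 assignments to (x2,x3,x5,x6) work.
  x1=F, x4=T: 8 of the 16 assignments to (x2,x3,x5,x6) work.
  x1=F, x4=F: remaining (x2,x3,x5,x6) ∈ {(F,F,F,T); (F,T,F,T); (T,F,F,T); (T,T,F,T)} — 4.
Total: 0 + 6 + 8 + 4 = 18.

18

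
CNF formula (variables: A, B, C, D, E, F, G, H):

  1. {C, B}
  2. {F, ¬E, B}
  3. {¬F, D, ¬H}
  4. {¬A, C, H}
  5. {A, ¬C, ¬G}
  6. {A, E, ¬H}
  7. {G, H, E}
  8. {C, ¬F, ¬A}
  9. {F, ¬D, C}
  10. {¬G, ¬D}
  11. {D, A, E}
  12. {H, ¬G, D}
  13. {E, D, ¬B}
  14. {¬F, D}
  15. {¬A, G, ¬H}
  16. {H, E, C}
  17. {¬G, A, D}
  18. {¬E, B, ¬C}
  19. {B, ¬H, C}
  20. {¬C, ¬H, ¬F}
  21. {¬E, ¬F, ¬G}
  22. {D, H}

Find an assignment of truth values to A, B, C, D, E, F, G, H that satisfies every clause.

A = T, B = T, C = T, D = T, E = T, F = T, G = F, H = F

Branch on A: take A = True.
Try B = True.
Set C = True and propagate.
The remaining clauses are satisfied by D = True, E = True, F = True, G = False, H = False.
Every clause has at least one true literal under this assignment.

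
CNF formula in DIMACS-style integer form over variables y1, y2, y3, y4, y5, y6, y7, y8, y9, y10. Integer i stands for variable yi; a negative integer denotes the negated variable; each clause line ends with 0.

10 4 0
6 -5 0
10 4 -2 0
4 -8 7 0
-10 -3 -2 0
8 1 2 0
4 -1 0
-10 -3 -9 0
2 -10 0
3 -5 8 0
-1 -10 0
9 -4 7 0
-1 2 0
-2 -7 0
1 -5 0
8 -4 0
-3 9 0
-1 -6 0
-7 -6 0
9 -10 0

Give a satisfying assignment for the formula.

y1 = F, y2 = F, y3 = T, y4 = T, y5 = F, y6 = T, y7 = F, y8 = T, y9 = T, y10 = F

Pure literal: y5 appears only negated; assign y5 = False.
Branch on y1: take y1 = False.
Try y2 = False.
  then y8 is forced to True.
  then y10 is forced to False.
  then y4 is forced to True.
For the remaining variables, y3 = True, y6 = True, y7 = False, y9 = True works.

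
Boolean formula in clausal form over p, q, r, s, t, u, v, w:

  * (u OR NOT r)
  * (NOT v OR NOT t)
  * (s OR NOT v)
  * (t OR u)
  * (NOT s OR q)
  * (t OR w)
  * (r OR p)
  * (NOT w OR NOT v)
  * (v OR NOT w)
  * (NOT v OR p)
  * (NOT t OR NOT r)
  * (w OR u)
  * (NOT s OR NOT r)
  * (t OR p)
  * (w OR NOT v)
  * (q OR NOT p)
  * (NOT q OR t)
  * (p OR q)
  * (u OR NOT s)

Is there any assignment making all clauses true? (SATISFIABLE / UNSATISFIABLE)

SATISFIABLE

u occurs only positively in the remaining clauses — set u = True.
Try p = True.
  then q is forced to True.
  then t is forced to True.
  then v is forced to False.
  then w is forced to False.
  then r is forced to False.
s is now unconstrained; take s = False.
So p=T  q=T  r=F  s=F  t=T  u=T  v=F  w=F is a satisfying assignment.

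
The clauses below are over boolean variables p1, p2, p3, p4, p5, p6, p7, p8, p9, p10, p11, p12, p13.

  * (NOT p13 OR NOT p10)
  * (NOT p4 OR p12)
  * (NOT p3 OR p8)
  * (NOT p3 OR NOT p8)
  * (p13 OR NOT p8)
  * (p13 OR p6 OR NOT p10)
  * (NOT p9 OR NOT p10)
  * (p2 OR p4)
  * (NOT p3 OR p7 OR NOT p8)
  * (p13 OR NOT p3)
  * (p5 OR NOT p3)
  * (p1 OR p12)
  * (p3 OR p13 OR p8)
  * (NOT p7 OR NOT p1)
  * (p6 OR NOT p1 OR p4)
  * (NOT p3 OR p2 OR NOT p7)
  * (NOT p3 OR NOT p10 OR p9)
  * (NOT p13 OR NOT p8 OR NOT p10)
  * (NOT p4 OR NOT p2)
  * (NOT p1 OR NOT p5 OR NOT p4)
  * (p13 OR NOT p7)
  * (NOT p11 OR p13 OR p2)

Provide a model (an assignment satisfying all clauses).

p1 = False, p2 = True, p3 = False, p4 = False, p5 = True, p6 = True, p7 = True, p8 = True, p9 = False, p10 = False, p11 = True, p12 = True, p13 = True

Check each clause:
  1. (NOT p10 OR NOT p13) — NOT p10 is true.
  2. (p12 OR NOT p4) — NOT p4 is true.
  3. (p8 OR NOT p3) — p8 is true.
  4. (NOT p8 OR NOT p3) — NOT p3 is true.
  5. (NOT p8 OR p13) — p13 is true.
  6. (p13 OR NOT p10 OR p6) — p13 is true.
  7. (NOT p9 OR NOT p10) — NOT p10 is true.
  8. (p2 OR p4) — p2 is true.
  9. (p7 OR NOT p3 OR NOT p8) — NOT p3 is true.
  10. (p13 OR NOT p3) — p13 is true.
  11. (NOT p3 OR p5) — NOT p3 is true.
  12. (p1 OR p12) — p12 is true.
  13. (p3 OR p8 OR p13) — p8 is true.
  14. (NOT p1 OR NOT p7) — NOT p1 is true.
  15. (p4 OR NOT p1 OR p6) — NOT p1 is true.
  16. (NOT p3 OR p2 OR NOT p7) — p2 is true.
  17. (NOT p3 OR p9 OR NOT p10) — NOT p3 is true.
  18. (NOT p13 OR NOT p8 OR NOT p10) — NOT p10 is true.
  19. (NOT p4 OR NOT p2) — NOT p4 is true.
  20. (NOT p1 OR NOT p5 OR NOT p4) — NOT p4 is true.
  21. (p13 OR NOT p7) — p13 is true.
  22. (p13 OR p2 OR NOT p11) — p2 is true.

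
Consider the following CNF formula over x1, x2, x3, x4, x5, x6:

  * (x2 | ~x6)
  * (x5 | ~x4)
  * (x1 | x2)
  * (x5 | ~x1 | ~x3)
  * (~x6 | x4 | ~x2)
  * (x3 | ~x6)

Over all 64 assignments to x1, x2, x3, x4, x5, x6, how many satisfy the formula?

18

Split on x2, then x6.
  x2=1, x6=1: remaining (x1,x3,x4,x5) ∈ {(0,1,1,1); (1,1,1,1)} — 2.
  x2=1, x6=0: 11 of the 16 assignments to (x1,x3,x4,x5) work.
  x2=0, x6=1: a clause becomes empty — 0.
  x2=0, x6=0: 5 of the 16 assignments to (x1,x3,x4,x5) work.
Total: 2 + 11 + 0 + 5 = 18.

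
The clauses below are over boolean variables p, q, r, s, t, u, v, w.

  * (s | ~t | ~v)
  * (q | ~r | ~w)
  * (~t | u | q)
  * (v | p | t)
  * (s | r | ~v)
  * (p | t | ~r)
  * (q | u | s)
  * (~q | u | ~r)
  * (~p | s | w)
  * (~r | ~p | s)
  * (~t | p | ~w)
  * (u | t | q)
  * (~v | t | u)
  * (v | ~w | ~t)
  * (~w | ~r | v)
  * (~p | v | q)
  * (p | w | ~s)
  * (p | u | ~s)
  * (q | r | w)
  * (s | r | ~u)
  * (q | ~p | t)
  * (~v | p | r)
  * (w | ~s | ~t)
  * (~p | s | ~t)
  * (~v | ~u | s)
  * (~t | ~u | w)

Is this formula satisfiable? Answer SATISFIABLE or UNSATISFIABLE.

SATISFIABLE

Try p = True.
For the remaining variables, q = True, r = True, s = True, t = False, u = True, v = True, w = False works.
Every clause has at least one true literal under this assignment.
So p = True, q = True, r = True, s = True, t = False, u = True, v = True, w = False is a satisfying assignment.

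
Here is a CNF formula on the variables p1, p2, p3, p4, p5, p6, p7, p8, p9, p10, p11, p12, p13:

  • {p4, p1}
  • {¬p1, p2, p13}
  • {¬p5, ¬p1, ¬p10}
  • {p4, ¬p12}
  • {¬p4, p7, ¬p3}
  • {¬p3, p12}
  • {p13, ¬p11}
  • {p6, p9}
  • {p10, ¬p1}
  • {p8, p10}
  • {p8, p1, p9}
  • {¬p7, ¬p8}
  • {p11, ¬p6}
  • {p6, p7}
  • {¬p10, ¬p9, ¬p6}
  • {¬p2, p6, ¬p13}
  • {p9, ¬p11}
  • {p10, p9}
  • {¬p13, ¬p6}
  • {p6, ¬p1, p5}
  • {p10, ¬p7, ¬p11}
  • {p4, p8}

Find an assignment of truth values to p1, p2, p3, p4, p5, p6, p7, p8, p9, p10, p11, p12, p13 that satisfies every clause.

p1=False, p2=True, p3=False, p4=True, p5=True, p6=False, p7=True, p8=False, p9=True, p10=True, p11=False, p12=False, p13=False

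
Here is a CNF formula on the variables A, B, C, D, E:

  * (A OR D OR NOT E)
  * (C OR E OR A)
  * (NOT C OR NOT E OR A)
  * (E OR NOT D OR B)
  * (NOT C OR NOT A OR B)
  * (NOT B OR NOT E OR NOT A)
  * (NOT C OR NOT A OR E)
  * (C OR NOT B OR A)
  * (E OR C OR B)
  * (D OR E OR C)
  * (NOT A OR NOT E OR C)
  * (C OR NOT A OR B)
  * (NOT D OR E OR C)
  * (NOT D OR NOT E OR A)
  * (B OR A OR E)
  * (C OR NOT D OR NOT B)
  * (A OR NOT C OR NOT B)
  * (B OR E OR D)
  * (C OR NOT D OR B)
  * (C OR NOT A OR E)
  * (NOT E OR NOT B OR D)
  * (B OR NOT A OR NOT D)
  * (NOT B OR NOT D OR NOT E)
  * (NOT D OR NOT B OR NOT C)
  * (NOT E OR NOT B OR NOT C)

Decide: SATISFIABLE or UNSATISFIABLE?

UNSATISFIABLE

E = True:
  B = True:
    propagation gives A=False, D=True; an empty clause results — contradiction.
  B = False:
    A = True:
      propagation gives C=False; contradiction.
    A = False:
      propagation gives D=True; contradiction.
E = False:
  C = True:
    propagation gives A=False, B=True; an empty clause results — contradiction.
  C = False:
    propagation gives A=True; an empty clause results — contradiction.
Every branch closes, so no satisfying assignment exists.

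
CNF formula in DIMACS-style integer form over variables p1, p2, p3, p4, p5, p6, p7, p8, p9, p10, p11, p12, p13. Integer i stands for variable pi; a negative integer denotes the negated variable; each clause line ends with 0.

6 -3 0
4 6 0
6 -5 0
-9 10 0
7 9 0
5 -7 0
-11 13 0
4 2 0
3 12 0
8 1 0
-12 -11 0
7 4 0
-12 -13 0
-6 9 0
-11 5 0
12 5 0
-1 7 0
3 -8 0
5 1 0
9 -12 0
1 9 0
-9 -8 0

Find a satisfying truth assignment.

p1=T, p2=F, p3=T, p4=T, p5=T, p6=T, p7=T, p8=F, p9=T, p10=T, p11=T, p12=F, p13=T

Check each clause:
  1. (p6 \/ ~p3) — p6 is true.
  2. (p6 \/ p4) — p4 is true.
  3. (p6 \/ ~p5) — p6 is true.
  4. (p10 \/ ~p9) — p10 is true.
  5. (p9 \/ p7) — p9 is true.
  6. (p5 \/ ~p7) — p5 is true.
  7. (p13 \/ ~p11) — p13 is true.
  8. (p2 \/ p4) — p4 is true.
  9. (p3 \/ p12) — p3 is true.
  10. (p8 \/ p1) — p1 is true.
  11. (~p12 \/ ~p11) — ~p12 is true.
  12. (p7 \/ p4) — p4 is true.
  13. (~p12 \/ ~p13) — ~p12 is true.
  14. (p9 \/ ~p6) — p9 is true.
  15. (~p11 \/ p5) — p5 is true.
  16. (p12 \/ p5) — p5 is true.
  17. (p7 \/ ~p1) — p7 is true.
  18. (p3 \/ ~p8) — ~p8 is true.
  19. (p5 \/ p1) — p1 is true.
  20. (~p12 \/ p9) — p9 is true.
  21. (p9 \/ p1) — p1 is true.
  22. (~p8 \/ ~p9) — ~p8 is true.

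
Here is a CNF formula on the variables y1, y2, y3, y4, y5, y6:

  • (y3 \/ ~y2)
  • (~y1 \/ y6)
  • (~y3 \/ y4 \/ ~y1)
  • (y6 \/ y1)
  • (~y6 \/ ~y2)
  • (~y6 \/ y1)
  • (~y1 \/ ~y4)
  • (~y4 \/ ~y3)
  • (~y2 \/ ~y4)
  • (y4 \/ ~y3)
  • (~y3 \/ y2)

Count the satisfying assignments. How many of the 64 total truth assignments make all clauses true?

2

The models are:
  y1=T y2=F y3=F y4=F y5=F y6=T
  y1=T y2=F y3=F y4=F y5=T y6=T
That's 2 in total.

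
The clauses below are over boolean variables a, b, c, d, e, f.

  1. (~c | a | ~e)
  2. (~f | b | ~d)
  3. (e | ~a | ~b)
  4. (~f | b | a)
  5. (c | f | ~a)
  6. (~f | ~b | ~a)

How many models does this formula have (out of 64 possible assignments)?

Case analysis on a and b:
  a=T, b=T: remaining (c,d,e,f) ∈ {(T,F,T,F); (T,T,T,F)} — 2.
  a=T, b=F: e free; 4 ways for (c,d,f) × 2^1 = 8.
  a=F, b=T: d, f free; 3 ways for (c,e) × 2^2 = 12.
  a=F, b=F: d free; 3 ways for (c,e,f) × 2^1 = 6.
Total: 2 + 8 + 12 + 6 = 28.

28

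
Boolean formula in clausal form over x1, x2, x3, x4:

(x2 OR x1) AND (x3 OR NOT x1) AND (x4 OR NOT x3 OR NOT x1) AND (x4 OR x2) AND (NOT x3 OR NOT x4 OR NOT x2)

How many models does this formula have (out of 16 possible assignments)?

Satisfying assignments:
  x1=F x2=T x3=F x4=F
  x1=F x2=T x3=F x4=T
  x1=F x2=T x3=T x4=F
  x1=T x2=F x3=T x4=T
Count: 4.

4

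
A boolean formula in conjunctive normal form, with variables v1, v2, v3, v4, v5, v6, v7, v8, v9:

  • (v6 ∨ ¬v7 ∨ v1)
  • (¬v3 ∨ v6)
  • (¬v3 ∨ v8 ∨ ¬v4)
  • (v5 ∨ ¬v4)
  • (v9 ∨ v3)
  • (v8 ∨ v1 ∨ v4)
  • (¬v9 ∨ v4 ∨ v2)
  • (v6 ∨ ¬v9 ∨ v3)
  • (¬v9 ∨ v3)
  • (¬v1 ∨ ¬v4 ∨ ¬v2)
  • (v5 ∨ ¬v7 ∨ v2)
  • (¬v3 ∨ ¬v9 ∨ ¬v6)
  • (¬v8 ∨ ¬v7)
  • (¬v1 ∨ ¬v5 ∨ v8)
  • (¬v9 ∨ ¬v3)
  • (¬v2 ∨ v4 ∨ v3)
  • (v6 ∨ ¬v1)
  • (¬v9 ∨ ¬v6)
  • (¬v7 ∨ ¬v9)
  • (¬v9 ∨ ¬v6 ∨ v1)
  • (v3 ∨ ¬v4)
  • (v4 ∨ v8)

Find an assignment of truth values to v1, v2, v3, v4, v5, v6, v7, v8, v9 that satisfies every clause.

Pure literal: v7 appears only negated; assign v7 = False.
Branch on v1: take v1 = True.
  then v6 is forced to True.
  then v9 is forced to False.
  then v3 is forced to True.
Set v2 = True and propagate.
  then v4 is forced to False.
  then v8 is forced to True.
v5 is now unconstrained; take v5 = False.

v1 = T, v2 = T, v3 = T, v4 = F, v5 = F, v6 = T, v7 = F, v8 = T, v9 = F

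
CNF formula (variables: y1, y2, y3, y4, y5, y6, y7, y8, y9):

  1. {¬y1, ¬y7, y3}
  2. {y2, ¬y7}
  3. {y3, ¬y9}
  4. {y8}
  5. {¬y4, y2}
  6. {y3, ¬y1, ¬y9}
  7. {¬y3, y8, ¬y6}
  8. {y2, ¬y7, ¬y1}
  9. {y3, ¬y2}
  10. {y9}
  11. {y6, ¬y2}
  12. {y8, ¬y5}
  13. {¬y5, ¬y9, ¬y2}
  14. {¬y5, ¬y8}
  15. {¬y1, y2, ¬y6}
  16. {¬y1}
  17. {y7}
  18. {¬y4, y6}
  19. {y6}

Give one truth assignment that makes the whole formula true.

y1=0  y2=1  y3=1  y4=0  y5=0  y6=1  y7=1  y8=1  y9=1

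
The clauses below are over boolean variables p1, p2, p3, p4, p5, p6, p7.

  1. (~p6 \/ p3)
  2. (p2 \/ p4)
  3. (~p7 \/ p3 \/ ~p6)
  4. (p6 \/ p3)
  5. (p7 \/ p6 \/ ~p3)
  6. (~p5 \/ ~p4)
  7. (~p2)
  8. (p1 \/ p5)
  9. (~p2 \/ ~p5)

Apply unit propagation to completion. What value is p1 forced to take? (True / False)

Unit clause (~p2) sets p2 = False.
From (p2 \/ p4) and p2 = False: p4 = True.
(~p5 \/ ~p4): since p4 = True, the clause reduces to (~p5). p5 = False.
In (p1 \/ p5), p5 is now false; p1 must hold, so p1 = True.

True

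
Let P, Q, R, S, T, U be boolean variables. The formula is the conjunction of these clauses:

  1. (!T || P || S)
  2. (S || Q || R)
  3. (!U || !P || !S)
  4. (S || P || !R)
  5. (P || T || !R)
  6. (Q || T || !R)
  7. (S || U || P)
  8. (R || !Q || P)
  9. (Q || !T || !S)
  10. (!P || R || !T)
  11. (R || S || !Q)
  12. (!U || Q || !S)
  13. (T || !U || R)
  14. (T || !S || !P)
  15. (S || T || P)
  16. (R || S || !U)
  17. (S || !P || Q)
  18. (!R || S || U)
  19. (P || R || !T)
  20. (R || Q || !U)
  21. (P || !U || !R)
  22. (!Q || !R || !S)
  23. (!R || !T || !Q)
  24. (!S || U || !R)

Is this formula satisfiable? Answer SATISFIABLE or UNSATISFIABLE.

Try P = False.
The remaining clauses are satisfied by Q = False, R = False, S = True, T = False, U = False.
So P=False, Q=False, R=False, S=True, T=False, U=False is a satisfying assignment.

SATISFIABLE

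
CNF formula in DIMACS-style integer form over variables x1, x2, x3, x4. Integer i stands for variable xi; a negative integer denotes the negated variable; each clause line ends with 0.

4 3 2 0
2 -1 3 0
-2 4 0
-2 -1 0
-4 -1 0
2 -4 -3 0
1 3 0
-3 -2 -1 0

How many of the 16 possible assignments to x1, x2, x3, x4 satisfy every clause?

3

Satisfying assignments:
  x1=F x2=F x3=T x4=F
  x1=F x2=T x3=T x4=T
  x1=T x2=F x3=T x4=F
Count: 3.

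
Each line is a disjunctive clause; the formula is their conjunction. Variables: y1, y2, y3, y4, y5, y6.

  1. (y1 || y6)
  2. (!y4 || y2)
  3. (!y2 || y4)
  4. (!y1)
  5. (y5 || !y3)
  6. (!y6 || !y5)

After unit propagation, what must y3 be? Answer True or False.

Unit clause (!y1) sets y1 = False.
(y6 || y1): since y1 = False, the clause reduces to (y6). y6 = True.
(!y6 || !y5) with y6 = True leaves only !y5, so y5 = False.
In (!y3 || y5), y5 is now false; !y3 must hold, so y3 = False.

False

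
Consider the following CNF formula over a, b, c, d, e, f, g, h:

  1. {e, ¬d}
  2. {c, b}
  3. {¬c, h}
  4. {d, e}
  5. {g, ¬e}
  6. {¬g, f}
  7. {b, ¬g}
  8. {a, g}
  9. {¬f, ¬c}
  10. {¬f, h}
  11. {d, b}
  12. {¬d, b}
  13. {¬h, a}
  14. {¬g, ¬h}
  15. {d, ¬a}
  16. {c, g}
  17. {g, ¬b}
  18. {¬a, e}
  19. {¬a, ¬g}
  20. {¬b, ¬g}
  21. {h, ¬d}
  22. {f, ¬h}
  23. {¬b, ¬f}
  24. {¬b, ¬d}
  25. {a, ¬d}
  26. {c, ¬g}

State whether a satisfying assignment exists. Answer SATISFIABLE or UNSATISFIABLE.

UNSATISFIABLE

g = True:
  propagation gives f=True, b=True; an empty clause results — contradiction.
g = False:
  propagation gives e=False, d=False; an empty clause results — contradiction.
Every branch closes, so no satisfying assignment exists.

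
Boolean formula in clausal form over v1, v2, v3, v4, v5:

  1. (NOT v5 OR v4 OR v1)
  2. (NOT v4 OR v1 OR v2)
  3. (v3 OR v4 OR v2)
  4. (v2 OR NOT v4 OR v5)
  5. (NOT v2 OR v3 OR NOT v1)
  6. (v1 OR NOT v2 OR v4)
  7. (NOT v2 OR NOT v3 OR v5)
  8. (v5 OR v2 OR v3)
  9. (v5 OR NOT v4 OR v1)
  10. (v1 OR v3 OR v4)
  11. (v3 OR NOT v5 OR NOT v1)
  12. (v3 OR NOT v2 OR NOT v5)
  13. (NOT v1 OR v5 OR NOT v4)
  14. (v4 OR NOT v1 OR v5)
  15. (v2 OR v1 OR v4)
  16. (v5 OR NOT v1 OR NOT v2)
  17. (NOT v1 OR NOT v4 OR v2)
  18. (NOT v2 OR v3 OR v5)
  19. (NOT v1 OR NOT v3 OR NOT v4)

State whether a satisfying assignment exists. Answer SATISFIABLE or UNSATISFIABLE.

SATISFIABLE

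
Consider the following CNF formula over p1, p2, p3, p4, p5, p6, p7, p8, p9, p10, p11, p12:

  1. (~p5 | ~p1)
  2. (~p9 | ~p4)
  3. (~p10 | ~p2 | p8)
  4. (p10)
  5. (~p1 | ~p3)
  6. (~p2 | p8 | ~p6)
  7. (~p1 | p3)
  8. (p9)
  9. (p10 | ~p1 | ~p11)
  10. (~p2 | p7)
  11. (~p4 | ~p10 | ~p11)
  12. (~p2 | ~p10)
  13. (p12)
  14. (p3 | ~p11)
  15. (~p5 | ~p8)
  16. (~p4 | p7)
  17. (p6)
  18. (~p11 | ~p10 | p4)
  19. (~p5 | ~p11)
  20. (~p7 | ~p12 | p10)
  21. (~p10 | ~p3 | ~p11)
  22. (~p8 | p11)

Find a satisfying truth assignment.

The clause (p10) is unit: p10 must be True.
(p9) is a unit clause, so p9 = True.
The clause (~p4) is unit: p4 must be False.
(~p2) is a unit clause, so p2 = False.
The clause (p12) is unit: p12 must be True.
The clause (p6) is unit: p6 must be True.
(~p11) is a unit clause, so p11 = False.
Unit propagation: (~p8) forces p8 = False.
Pure literal: p1 appears only negated; assign p1 = False.
p3, p5, p7 are now unconstrained; take p3 = True, p5 = True, p7 = True.

p1=0, p2=0, p3=1, p4=0, p5=1, p6=1, p7=1, p8=0, p9=1, p10=1, p11=0, p12=1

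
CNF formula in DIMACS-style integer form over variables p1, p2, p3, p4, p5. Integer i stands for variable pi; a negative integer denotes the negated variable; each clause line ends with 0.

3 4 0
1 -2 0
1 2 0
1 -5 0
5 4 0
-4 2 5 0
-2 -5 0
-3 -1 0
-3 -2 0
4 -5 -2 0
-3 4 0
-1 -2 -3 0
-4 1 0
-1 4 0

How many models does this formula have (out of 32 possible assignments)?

2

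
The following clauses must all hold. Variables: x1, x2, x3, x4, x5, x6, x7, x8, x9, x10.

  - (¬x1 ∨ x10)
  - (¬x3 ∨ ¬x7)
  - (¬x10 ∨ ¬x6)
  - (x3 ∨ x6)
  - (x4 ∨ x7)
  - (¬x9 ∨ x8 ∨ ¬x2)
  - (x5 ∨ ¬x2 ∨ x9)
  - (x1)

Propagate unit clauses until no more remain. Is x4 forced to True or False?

Unit clause (x1) sets x1 = True.
(x10 ∨ ¬x1) with x1 = True leaves only x10, so x10 = True.
In (¬x6 ∨ ¬x10), ¬x10 is now false; ¬x6 must hold, so x6 = False.
In (x3 ∨ x6), x6 is now false; x3 must hold, so x3 = True.
From (¬x7 ∨ ¬x3) and x3 = True: x7 = False.
From (x4 ∨ x7) and x7 = False: x4 = True.

True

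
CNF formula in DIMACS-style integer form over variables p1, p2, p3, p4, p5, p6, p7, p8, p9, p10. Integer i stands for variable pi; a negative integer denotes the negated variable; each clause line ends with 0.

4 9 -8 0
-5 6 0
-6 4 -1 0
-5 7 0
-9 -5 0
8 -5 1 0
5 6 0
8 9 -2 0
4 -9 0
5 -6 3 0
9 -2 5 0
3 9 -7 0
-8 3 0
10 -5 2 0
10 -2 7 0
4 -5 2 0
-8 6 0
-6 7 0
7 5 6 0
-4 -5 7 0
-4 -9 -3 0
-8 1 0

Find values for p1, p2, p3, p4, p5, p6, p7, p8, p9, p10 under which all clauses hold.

p1=F, p2=F, p3=T, p4=F, p5=F, p6=T, p7=T, p8=F, p9=F, p10=F

Branch on p1: take p1 = False.
  then p8 is forced to False.
  then p5 is forced to False.
  then p6 is forced to True.
  then p3 is forced to True.
  then p7 is forced to True.
Branch on p2: take p2 = False.
The remaining clauses are satisfied by p4 = False, p9 = False, p10 = False.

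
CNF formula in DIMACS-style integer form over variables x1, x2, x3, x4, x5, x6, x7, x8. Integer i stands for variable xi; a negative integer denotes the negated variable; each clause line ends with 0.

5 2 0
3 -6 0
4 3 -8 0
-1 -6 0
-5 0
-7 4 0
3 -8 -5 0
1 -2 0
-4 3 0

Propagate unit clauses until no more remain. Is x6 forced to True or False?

False

Unit clause (¬x5) sets x5 = False.
(x2 ∨ x5) with x5 = False leaves only x2, so x2 = True.
From (x1 ∨ ¬x2) and x2 = True: x1 = True.
(¬x1 ∨ ¬x6): since x1 = True, the clause reduces to (¬x6). x6 = False.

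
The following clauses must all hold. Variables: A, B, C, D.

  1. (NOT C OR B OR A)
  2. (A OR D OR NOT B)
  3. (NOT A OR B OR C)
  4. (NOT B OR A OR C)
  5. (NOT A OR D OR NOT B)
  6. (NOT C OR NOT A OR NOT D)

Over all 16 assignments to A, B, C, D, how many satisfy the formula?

5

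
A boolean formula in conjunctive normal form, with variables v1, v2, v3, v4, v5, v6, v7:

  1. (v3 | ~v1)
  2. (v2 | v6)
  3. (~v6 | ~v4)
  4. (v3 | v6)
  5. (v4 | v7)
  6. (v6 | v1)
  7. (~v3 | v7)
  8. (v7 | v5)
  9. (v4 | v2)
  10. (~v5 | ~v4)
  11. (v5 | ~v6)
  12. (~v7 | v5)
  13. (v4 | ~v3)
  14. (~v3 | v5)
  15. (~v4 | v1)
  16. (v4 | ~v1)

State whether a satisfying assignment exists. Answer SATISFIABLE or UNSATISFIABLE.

SATISFIABLE

Pure literal: v2 appears only positively; assign v2 = True.
Try v1 = False.
  then v6 is forced to True.
  then v4 is forced to False.
  then v7 is forced to True.
  then v5 is forced to True.
  then v3 is forced to False.
So v1 = False, v2 = True, v3 = False, v4 = False, v5 = True, v6 = True, v7 = True is a satisfying assignment.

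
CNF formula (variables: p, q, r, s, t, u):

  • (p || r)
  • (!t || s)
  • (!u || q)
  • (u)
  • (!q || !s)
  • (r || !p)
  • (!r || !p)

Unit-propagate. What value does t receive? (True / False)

False

(u) stands alone — u = True.
From (!u || q) and u = True: q = True.
From (!q || !s) and q = True: s = False.
From (s || !t) and s = False: t = False.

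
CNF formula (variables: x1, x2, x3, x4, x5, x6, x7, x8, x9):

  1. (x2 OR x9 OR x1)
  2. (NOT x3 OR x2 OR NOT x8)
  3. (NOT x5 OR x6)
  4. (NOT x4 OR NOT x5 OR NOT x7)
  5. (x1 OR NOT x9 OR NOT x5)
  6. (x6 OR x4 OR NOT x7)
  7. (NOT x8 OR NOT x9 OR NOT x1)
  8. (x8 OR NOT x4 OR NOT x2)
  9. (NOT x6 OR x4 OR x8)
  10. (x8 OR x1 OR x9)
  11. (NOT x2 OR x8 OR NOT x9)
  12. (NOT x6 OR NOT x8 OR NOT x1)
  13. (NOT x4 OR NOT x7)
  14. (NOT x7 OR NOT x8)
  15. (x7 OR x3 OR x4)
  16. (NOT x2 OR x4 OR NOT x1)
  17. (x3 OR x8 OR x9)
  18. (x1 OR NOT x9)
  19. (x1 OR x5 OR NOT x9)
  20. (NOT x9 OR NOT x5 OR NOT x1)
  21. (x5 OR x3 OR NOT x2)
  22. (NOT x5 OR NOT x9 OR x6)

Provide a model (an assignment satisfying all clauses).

Branch on x1: take x1 = True.
For the remaining variables, x2 = False, x3 = True, x4 = True, x5 = False, x6 = True, x7 = False, x8 = False, x9 = False works.

x1=True, x2=False, x3=True, x4=True, x5=False, x6=True, x7=False, x8=False, x9=False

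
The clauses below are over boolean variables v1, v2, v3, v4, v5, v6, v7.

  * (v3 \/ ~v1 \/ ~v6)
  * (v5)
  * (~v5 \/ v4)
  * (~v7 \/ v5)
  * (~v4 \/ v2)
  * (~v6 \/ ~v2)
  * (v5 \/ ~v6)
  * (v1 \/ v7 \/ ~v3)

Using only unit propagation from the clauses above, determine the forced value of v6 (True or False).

(v5) stands alone — v5 = True.
From (~v5 \/ v4) and v5 = True: v4 = True.
In (~v4 \/ v2), ~v4 is now false; v2 must hold, so v2 = True.
In (~v6 \/ ~v2), ~v2 is now false; ~v6 must hold, so v6 = False.

False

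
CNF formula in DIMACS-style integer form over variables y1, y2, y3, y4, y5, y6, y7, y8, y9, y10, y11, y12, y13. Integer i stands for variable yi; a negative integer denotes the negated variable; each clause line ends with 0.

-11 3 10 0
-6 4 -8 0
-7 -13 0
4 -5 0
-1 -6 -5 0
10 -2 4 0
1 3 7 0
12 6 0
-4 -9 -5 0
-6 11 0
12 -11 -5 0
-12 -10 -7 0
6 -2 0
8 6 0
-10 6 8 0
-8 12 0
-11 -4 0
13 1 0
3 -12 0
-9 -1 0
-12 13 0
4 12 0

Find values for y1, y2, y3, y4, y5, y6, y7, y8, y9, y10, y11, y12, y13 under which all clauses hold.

y1=F, y2=F, y3=T, y4=F, y5=F, y6=F, y7=F, y8=T, y9=F, y10=F, y11=T, y12=T, y13=T

Check each clause:
  1. (!y11 || y10 || y3) — y3 is true.
  2. (y4 || !y6 || !y8) — !y6 is true.
  3. (!y13 || !y7) — !y7 is true.
  4. (y4 || !y5) — !y5 is true.
  5. (!y1 || !y6 || !y5) — !y6 is true.
  6. (y4 || !y2 || y10) — !y2 is true.
  7. (y7 || y3 || y1) — y3 is true.
  8. (y12 || y6) — y12 is true.
  9. (!y4 || !y9 || !y5) — !y5 is true.
  10. (y11 || !y6) — !y6 is true.
  11. (!y11 || y12 || !y5) — !y5 is true.
  12. (!y12 || !y10 || !y7) — !y7 is true.
  13. (!y2 || y6) — !y2 is true.
  14. (y8 || y6) — y8 is true.
  15. (y8 || y6 || !y10) — y8 is true.
  16. (!y8 || y12) — y12 is true.
  17. (!y4 || !y11) — !y4 is true.
  18. (y1 || y13) — y13 is true.
  19. (!y12 || y3) — y3 is true.
  20. (!y1 || !y9) — !y1 is true.
  21. (!y12 || y13) — y13 is true.
  22. (y4 || y12) — y12 is true.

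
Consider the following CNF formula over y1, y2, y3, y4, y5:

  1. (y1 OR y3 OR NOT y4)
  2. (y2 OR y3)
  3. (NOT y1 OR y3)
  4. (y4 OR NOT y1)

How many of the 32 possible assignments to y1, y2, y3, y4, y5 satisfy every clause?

Case analysis on y1 and y3:
  y1=1, y3=1: remaining (y2,y4,y5) ∈ {(0,1,0); (0,1,1); (1,1,0); (1,1,1)} — 4.
  y1=1, y3=0: a clause becomes empty — 0.
  y1=0, y3=1: y2, y4, y5 free → 2^3 = 8.
  y1=0, y3=0: remaining (y2,y4,y5) ∈ {(1,0,0); (1,0,1)} — 2.
Total: 4 + 0 + 8 + 2 = 14.

14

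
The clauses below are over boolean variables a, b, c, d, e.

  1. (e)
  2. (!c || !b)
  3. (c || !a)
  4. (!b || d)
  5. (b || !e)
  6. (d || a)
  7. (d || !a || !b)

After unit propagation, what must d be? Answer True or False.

True

Unit clause (e) sets e = True.
(b || !e) with e = True leaves only b, so b = True.
(!c || !b) with b = True leaves only !c, so c = False.
From (!a || c) and c = False: a = False.
From (!b || d) and b = True: d = True.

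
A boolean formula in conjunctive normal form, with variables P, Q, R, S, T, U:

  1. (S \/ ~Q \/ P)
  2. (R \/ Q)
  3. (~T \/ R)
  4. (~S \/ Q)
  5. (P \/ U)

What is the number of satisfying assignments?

21

Split on Q, then P.
  Q=T, P=T: S, U free; 3 ways for (R,T) × 2^2 = 12.
  Q=T, P=F: remaining (R,S,T,U) ∈ {(F,T,F,T); (T,T,F,T); (T,T,T,T)} — 3.
  Q=F, P=T: remaining (R,S,T,U) ∈ {(T,F,F,F); (T,F,F,T); (T,F,T,F); (T,F,T,T)} — 4.
  Q=F, P=F: remaining (R,S,T,U) ∈ {(T,F,F,T); (T,F,T,T)} — 2.
Total: 12 + 3 + 4 + 2 = 21.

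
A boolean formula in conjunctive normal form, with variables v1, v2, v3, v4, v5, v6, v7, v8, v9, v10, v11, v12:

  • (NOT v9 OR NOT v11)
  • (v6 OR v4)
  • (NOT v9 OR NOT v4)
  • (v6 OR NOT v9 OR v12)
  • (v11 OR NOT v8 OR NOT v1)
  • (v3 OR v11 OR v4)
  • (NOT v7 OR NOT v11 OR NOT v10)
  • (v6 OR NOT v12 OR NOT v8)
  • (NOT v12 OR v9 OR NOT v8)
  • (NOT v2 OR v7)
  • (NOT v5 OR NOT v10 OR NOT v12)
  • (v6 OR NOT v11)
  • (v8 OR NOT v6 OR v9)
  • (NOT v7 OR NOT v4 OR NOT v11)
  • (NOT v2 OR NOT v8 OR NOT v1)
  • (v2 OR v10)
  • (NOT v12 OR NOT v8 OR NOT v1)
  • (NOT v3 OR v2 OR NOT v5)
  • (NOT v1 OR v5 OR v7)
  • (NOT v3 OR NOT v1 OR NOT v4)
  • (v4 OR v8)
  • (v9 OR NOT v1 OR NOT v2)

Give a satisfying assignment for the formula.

v1=False  v2=True  v3=False  v4=True  v5=True  v6=True  v7=True  v8=True  v9=False  v10=True  v11=False  v12=False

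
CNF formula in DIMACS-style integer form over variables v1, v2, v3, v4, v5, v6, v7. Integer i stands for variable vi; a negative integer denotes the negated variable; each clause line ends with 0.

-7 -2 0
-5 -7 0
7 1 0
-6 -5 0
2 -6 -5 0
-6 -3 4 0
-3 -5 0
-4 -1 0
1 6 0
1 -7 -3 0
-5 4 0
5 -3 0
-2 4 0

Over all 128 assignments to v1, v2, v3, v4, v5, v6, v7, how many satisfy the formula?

Satisfying assignments:
  v1=F v2=F v3=F v4=F v5=F v6=T v7=T
  v1=F v2=F v3=F v4=T v5=F v6=T v7=T
  v1=T v2=F v3=F v4=F v5=F v6=F v7=F
  v1=T v2=F v3=F v4=F v5=F v6=F v7=T
  v1=T v2=F v3=F v4=F v5=F v6=T v7=F
  v1=T v2=F v3=F v4=F v5=F v6=T v7=T
That's 6 in total.

6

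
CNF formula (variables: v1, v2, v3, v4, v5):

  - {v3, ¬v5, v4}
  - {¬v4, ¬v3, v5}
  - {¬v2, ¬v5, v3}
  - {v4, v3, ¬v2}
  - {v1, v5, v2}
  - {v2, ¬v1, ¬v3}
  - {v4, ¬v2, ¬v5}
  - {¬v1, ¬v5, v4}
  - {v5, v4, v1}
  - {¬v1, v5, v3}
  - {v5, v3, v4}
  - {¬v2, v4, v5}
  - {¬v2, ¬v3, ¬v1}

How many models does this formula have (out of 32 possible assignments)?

Satisfying assignments:
  v1=F v2=F v3=F v4=T v5=T
  v1=F v2=F v3=T v4=F v5=T
  v1=F v2=F v3=T v4=T v5=T
  v1=F v2=T v3=F v4=T v5=F
  v1=F v2=T v3=T v4=T v5=T
  v1=T v2=F v3=F v4=T v5=T
Count: 6.

6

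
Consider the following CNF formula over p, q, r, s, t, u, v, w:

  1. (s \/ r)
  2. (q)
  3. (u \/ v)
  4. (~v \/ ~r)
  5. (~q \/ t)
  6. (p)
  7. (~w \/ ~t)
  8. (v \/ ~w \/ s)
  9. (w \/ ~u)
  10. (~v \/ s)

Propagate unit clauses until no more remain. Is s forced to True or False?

True

Unit clause (q) sets q = True.
(~q \/ t) with q = True leaves only t, so t = True.
(p) stands alone — p = True.
From (~t \/ ~w) and t = True: w = False.
(w \/ ~u) with w = False leaves only ~u, so u = False.
(u \/ v) with u = False leaves only v, so v = True.
In (~v \/ ~r), ~v is now false; ~r must hold, so r = False.
In (s \/ r), r is now false; s must hold, so s = True.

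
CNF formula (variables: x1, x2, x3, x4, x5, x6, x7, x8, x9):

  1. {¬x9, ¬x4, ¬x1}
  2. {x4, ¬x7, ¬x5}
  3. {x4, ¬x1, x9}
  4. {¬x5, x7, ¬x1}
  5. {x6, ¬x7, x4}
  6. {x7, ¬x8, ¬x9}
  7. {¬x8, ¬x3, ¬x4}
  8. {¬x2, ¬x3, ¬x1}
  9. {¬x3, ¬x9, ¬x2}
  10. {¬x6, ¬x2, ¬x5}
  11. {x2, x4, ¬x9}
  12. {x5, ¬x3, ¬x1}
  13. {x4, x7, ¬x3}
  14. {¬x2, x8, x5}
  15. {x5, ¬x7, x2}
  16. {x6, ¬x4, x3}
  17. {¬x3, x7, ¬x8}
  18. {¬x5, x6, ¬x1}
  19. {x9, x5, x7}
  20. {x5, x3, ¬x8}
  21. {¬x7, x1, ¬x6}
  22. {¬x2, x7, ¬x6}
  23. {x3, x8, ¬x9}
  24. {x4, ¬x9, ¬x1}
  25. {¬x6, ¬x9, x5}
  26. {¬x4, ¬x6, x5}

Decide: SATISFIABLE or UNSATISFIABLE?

Set x1 = False and propagate.
Branch on x2: take x2 = False.
Try x3 = False.
The remaining clauses are satisfied by x4 = False, x5 = True, x6 = True, x7 = False, x8 = True, x9 = False.
So x1=False, x2=False, x3=False, x4=False, x5=True, x6=True, x7=False, x8=True, x9=False is a satisfying assignment.

SATISFIABLE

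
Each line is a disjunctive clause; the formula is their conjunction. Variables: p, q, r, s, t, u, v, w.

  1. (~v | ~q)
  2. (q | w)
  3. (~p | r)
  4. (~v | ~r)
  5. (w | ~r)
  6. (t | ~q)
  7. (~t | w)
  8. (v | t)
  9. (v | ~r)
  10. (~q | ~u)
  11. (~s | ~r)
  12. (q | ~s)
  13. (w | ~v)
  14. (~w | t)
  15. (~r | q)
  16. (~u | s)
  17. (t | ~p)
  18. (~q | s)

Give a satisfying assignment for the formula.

Pure literal: p appears only negated; assign p = False.
Pure literal: u appears only negated; assign u = False.
Try q = True.
  then v is forced to False.
  then t is forced to True.
  then w is forced to True.
  then r is forced to False.
  then s is forced to True.
Check each clause:
  1. (~q | ~v) — ~v is true.
  2. (q | w) — w is true.
  3. (r | ~p) — ~p is true.
  4. (~r | ~v) — ~v is true.
  5. (w | ~r) — w is true.
  6. (~q | t) — t is true.
  7. (w | ~t) — w is true.
  8. (t | v) — t is true.
  9. (~r | v) — ~r is true.
  10. (~q | ~u) — ~u is true.
  11. (~s | ~r) — ~r is true.
  12. (q | ~s) — q is true.
  13. (w | ~v) — w is true.
  14. (t | ~w) — t is true.
  15. (q | ~r) — q is true.
  16. (~u | s) — ~u is true.
  17. (t | ~p) — t is true.
  18. (s | ~q) — s is true.

p=False, q=True, r=False, s=True, t=True, u=False, v=False, w=True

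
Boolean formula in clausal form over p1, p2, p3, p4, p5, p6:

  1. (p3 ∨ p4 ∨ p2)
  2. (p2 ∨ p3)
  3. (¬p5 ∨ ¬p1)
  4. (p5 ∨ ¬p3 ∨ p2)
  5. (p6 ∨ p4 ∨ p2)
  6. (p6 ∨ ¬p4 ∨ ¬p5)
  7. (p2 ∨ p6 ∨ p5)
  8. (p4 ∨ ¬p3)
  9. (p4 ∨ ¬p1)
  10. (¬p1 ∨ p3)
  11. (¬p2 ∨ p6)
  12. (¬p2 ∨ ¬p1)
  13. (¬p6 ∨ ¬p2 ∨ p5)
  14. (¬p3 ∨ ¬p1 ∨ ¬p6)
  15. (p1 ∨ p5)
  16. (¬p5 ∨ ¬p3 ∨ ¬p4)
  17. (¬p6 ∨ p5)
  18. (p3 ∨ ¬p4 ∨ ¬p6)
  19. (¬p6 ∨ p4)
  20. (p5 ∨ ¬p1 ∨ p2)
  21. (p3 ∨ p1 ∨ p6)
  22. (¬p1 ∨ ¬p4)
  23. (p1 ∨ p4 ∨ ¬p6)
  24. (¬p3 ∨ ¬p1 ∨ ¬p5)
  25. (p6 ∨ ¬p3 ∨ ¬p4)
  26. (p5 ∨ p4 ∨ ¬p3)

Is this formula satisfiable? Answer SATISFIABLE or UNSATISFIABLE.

UNSATISFIABLE

p3 = True:
  propagation gives p4=True, p5=False, p2=True, p6=True; an empty clause results — contradiction.
p3 = False:
  propagation gives p2=True, p1=False, p6=True, p5=True; an empty clause results — contradiction.
Every branch closes, so no satisfying assignment exists.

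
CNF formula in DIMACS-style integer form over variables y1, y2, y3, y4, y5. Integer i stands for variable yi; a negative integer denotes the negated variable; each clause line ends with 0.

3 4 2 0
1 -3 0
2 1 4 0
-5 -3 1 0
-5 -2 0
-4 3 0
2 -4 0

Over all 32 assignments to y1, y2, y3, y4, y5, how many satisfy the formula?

The models are:
  y1=0 y2=1 y3=0 y4=0 y5=0
  y1=1 y2=0 y3=1 y4=0 y5=0
  y1=1 y2=0 y3=1 y4=0 y5=1
  y1=1 y2=1 y3=0 y4=0 y5=0
  y1=1 y2=1 y3=1 y4=0 y5=0
  y1=1 y2=1 y3=1 y4=1 y5=0
Count: 6.

6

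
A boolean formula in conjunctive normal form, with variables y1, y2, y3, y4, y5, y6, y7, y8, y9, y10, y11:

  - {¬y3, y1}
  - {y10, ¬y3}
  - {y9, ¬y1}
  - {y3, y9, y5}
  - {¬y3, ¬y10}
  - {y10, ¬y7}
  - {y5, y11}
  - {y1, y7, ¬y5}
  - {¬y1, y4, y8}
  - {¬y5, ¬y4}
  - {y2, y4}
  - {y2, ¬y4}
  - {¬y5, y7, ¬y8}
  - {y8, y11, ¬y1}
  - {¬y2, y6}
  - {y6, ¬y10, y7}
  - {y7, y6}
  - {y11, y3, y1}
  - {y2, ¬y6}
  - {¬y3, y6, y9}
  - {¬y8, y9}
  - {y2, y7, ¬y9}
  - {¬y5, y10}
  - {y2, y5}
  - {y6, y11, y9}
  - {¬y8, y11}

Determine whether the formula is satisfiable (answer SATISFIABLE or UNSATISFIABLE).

y11 occurs only positively in the remaining clauses — set y11 = True.
Try y1 = False.
  then y3 is forced to False.
Branch on y2: take y2 = True.
  then y6 is forced to True.
For the remaining variables, y4 = False, y5 = False, y7 = False, y8 = False, y9 = True, y10 = False works.
Every clause has at least one true literal under this assignment.
So y1=False  y2=True  y3=False  y4=False  y5=False  y6=True  y7=False  y8=False  y9=True  y10=False  y11=True is a satisfying assignment.

SATISFIABLE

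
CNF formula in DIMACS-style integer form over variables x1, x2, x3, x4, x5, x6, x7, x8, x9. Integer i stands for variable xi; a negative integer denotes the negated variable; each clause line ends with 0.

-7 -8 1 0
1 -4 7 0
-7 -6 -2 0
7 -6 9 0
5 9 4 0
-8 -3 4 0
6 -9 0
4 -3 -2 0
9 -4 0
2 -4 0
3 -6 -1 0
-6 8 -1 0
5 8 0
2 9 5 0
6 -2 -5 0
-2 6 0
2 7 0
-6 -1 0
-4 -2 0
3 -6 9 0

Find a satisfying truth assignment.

Try x1 = True.
  then x6 is forced to False.
  then x9 is forced to False.
  then x4 is forced to False.
  then x5 is forced to True.
  then x2 is forced to False.
  then x7 is forced to True.
Try x3 = False.
x8 is now unconstrained; take x8 = True.
Every clause has at least one true literal under this assignment.

x1=1  x2=0  x3=0  x4=0  x5=1  x6=0  x7=1  x8=1  x9=0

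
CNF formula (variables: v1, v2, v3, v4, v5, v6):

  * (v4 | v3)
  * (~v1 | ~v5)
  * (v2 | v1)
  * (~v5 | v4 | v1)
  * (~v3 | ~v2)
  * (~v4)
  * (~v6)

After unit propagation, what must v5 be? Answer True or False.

(~v4) stands alone — v4 = False.
From (v4 | v3) and v4 = False: v3 = True.
(~v3 | ~v2) with v3 = True leaves only ~v2, so v2 = False.
(v2 | v1): since v2 = False, the clause reduces to (v1). v1 = True.
(~v5 | ~v1): since v1 = True, the clause reduces to (~v5). v5 = False.

False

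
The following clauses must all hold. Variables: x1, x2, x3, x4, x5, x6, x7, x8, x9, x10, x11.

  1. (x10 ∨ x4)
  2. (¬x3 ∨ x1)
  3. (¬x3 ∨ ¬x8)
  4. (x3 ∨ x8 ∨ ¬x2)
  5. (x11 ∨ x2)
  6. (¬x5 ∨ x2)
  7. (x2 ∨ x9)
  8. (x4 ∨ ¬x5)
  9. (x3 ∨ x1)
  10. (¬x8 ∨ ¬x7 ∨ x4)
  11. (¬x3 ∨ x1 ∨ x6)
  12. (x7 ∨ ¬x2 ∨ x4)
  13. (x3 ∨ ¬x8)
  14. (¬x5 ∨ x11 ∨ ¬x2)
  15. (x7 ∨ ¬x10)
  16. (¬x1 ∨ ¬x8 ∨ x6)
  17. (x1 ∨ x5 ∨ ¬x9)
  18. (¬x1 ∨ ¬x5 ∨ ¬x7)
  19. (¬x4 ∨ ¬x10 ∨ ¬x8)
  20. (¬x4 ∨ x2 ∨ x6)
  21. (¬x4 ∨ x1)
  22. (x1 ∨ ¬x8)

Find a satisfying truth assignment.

x1=True, x2=False, x3=True, x4=True, x5=False, x6=True, x7=True, x8=False, x9=True, x10=False, x11=True

Pure literal: x6 appears only positively; assign x6 = True.
x11 occurs only positively in the remaining clauses — set x11 = True.
Branch on x1: take x1 = True.
Set x2 = False and propagate.
  then x5 is forced to False.
  then x9 is forced to True.
The remaining clauses are satisfied by x3 = True, x4 = True, x7 = True, x8 = False, x10 = False.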